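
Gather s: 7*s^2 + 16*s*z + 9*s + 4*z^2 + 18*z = 7*s^2 + s*(16*z + 9) + 4*z^2 + 18*z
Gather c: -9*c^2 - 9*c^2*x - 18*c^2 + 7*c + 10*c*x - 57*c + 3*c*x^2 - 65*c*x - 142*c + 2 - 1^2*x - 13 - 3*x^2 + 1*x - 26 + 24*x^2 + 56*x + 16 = c^2*(-9*x - 27) + c*(3*x^2 - 55*x - 192) + 21*x^2 + 56*x - 21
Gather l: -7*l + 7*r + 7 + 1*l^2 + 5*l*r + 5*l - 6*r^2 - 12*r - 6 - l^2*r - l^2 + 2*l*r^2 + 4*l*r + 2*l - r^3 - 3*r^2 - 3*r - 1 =-l^2*r + l*(2*r^2 + 9*r) - r^3 - 9*r^2 - 8*r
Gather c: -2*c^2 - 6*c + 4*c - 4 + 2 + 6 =-2*c^2 - 2*c + 4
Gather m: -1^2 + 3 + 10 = 12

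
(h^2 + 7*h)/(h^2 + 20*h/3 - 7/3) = 3*h/(3*h - 1)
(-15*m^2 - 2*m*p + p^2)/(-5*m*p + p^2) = (3*m + p)/p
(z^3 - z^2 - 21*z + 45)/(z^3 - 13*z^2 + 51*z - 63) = (z + 5)/(z - 7)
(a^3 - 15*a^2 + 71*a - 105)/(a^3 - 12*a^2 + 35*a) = (a - 3)/a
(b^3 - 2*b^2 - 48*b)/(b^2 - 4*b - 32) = b*(b + 6)/(b + 4)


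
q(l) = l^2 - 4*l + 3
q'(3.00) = 2.00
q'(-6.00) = -16.00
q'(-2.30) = -8.60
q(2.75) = -0.44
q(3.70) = 1.89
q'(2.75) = 1.50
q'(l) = 2*l - 4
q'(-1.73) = -7.46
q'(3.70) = 3.40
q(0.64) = 0.85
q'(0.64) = -2.72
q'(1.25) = -1.50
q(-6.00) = 63.00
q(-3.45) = 28.70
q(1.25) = -0.44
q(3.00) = 0.00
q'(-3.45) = -10.90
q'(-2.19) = -8.38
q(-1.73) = 12.91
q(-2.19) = 16.56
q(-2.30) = 17.49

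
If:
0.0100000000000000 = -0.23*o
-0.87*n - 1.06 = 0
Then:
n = -1.22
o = -0.04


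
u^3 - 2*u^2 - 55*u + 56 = (u - 8)*(u - 1)*(u + 7)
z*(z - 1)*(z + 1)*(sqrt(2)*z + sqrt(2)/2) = sqrt(2)*z^4 + sqrt(2)*z^3/2 - sqrt(2)*z^2 - sqrt(2)*z/2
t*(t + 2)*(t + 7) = t^3 + 9*t^2 + 14*t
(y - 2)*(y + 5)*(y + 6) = y^3 + 9*y^2 + 8*y - 60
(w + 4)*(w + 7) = w^2 + 11*w + 28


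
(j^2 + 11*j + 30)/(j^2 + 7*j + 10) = (j + 6)/(j + 2)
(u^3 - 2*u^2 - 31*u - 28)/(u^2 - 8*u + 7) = (u^2 + 5*u + 4)/(u - 1)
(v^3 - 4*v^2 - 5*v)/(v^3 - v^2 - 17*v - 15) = v/(v + 3)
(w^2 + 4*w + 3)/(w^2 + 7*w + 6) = (w + 3)/(w + 6)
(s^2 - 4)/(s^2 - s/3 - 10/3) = 3*(s + 2)/(3*s + 5)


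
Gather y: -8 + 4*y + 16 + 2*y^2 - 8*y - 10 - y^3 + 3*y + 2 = -y^3 + 2*y^2 - y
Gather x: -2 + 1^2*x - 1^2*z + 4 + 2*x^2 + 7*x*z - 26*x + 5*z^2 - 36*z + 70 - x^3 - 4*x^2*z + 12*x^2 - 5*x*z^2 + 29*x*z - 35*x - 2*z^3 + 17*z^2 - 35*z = -x^3 + x^2*(14 - 4*z) + x*(-5*z^2 + 36*z - 60) - 2*z^3 + 22*z^2 - 72*z + 72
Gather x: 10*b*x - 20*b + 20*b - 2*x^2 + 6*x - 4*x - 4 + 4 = -2*x^2 + x*(10*b + 2)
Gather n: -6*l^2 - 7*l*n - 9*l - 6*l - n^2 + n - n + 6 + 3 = -6*l^2 - 7*l*n - 15*l - n^2 + 9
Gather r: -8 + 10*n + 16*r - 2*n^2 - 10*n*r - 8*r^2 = -2*n^2 + 10*n - 8*r^2 + r*(16 - 10*n) - 8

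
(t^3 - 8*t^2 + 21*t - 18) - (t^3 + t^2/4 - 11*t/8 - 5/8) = -33*t^2/4 + 179*t/8 - 139/8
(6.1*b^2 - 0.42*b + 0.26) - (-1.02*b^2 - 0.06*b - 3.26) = 7.12*b^2 - 0.36*b + 3.52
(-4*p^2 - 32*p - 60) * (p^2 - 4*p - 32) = -4*p^4 - 16*p^3 + 196*p^2 + 1264*p + 1920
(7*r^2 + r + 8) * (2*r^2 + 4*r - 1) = 14*r^4 + 30*r^3 + 13*r^2 + 31*r - 8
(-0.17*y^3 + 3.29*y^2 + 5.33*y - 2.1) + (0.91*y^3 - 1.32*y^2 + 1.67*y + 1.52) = 0.74*y^3 + 1.97*y^2 + 7.0*y - 0.58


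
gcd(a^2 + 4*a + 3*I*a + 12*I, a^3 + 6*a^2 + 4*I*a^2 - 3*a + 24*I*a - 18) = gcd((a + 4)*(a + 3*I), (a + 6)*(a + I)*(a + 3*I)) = a + 3*I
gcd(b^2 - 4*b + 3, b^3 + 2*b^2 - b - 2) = b - 1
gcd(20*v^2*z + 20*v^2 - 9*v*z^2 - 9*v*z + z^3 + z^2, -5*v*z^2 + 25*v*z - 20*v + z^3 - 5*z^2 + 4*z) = -5*v + z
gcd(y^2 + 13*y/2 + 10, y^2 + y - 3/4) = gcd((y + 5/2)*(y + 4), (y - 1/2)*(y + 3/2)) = 1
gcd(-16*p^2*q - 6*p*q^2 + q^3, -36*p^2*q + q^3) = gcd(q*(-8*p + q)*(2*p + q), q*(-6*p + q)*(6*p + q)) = q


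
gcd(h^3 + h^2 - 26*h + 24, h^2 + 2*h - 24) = h^2 + 2*h - 24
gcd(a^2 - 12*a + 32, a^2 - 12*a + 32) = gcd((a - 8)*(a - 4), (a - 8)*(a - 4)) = a^2 - 12*a + 32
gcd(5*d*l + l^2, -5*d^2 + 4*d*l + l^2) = 5*d + l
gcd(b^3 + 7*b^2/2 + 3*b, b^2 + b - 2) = b + 2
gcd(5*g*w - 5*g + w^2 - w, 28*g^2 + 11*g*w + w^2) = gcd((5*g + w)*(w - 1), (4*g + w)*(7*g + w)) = 1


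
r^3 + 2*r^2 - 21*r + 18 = (r - 3)*(r - 1)*(r + 6)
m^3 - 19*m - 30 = (m - 5)*(m + 2)*(m + 3)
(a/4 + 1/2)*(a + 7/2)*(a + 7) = a^3/4 + 25*a^2/8 + 91*a/8 + 49/4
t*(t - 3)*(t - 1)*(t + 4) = t^4 - 13*t^2 + 12*t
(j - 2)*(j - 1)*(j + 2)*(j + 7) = j^4 + 6*j^3 - 11*j^2 - 24*j + 28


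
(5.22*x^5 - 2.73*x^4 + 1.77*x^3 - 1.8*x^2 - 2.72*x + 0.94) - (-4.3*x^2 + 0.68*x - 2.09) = 5.22*x^5 - 2.73*x^4 + 1.77*x^3 + 2.5*x^2 - 3.4*x + 3.03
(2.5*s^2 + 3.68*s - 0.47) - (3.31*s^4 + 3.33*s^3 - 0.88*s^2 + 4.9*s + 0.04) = -3.31*s^4 - 3.33*s^3 + 3.38*s^2 - 1.22*s - 0.51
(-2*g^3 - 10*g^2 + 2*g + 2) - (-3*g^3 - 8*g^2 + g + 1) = g^3 - 2*g^2 + g + 1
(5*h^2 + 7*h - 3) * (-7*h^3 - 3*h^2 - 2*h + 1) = -35*h^5 - 64*h^4 - 10*h^3 + 13*h - 3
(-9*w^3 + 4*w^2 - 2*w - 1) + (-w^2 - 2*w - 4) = -9*w^3 + 3*w^2 - 4*w - 5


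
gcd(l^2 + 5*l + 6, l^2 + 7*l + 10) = l + 2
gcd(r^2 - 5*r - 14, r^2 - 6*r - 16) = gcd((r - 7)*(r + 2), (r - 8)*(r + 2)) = r + 2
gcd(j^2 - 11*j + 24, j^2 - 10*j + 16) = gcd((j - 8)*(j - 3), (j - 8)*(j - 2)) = j - 8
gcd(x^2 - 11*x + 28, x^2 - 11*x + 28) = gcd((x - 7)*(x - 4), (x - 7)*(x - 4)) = x^2 - 11*x + 28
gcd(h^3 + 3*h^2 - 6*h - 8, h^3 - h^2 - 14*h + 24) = h^2 + 2*h - 8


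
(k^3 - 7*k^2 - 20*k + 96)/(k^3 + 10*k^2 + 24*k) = (k^2 - 11*k + 24)/(k*(k + 6))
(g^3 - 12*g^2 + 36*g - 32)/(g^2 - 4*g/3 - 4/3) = 3*(g^2 - 10*g + 16)/(3*g + 2)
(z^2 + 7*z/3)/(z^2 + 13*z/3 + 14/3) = z/(z + 2)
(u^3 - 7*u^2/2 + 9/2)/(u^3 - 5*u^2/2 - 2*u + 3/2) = (2*u - 3)/(2*u - 1)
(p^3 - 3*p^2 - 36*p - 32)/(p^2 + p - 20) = (p^3 - 3*p^2 - 36*p - 32)/(p^2 + p - 20)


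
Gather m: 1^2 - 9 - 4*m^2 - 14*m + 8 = -4*m^2 - 14*m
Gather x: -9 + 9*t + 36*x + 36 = 9*t + 36*x + 27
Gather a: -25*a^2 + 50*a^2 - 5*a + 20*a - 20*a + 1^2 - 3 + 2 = 25*a^2 - 5*a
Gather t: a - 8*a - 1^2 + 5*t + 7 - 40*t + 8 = -7*a - 35*t + 14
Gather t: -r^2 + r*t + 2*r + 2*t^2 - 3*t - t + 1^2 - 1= -r^2 + 2*r + 2*t^2 + t*(r - 4)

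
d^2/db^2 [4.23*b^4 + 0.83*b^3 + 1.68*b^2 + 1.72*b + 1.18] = 50.76*b^2 + 4.98*b + 3.36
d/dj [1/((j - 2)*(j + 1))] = (1 - 2*j)/(j^4 - 2*j^3 - 3*j^2 + 4*j + 4)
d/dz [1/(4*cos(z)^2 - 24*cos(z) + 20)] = (cos(z) - 3)*sin(z)/(2*(cos(z)^2 - 6*cos(z) + 5)^2)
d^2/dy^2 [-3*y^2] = -6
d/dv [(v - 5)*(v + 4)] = 2*v - 1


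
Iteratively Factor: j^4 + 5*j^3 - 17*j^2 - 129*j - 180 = (j - 5)*(j^3 + 10*j^2 + 33*j + 36) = (j - 5)*(j + 3)*(j^2 + 7*j + 12) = (j - 5)*(j + 3)^2*(j + 4)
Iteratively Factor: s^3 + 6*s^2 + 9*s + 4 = (s + 1)*(s^2 + 5*s + 4) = (s + 1)^2*(s + 4)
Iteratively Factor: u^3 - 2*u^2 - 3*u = (u)*(u^2 - 2*u - 3) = u*(u - 3)*(u + 1)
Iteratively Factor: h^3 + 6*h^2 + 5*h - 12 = (h + 3)*(h^2 + 3*h - 4) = (h - 1)*(h + 3)*(h + 4)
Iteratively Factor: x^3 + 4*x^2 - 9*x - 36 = (x - 3)*(x^2 + 7*x + 12) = (x - 3)*(x + 3)*(x + 4)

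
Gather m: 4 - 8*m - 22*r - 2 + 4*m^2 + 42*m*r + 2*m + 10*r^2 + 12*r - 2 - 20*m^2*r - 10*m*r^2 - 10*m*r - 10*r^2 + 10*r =m^2*(4 - 20*r) + m*(-10*r^2 + 32*r - 6)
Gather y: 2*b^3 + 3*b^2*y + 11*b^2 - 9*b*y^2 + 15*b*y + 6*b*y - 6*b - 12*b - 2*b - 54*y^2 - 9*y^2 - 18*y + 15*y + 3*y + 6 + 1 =2*b^3 + 11*b^2 - 20*b + y^2*(-9*b - 63) + y*(3*b^2 + 21*b) + 7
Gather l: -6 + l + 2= l - 4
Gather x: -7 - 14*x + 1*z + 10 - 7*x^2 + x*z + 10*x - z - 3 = -7*x^2 + x*(z - 4)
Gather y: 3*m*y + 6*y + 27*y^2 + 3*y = 27*y^2 + y*(3*m + 9)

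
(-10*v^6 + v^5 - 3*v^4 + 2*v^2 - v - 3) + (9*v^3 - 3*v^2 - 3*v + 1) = -10*v^6 + v^5 - 3*v^4 + 9*v^3 - v^2 - 4*v - 2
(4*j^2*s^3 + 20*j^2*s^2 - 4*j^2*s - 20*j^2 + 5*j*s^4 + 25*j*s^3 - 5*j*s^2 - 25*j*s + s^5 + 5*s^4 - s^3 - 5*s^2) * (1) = 4*j^2*s^3 + 20*j^2*s^2 - 4*j^2*s - 20*j^2 + 5*j*s^4 + 25*j*s^3 - 5*j*s^2 - 25*j*s + s^5 + 5*s^4 - s^3 - 5*s^2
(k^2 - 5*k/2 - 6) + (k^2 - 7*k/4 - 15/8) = 2*k^2 - 17*k/4 - 63/8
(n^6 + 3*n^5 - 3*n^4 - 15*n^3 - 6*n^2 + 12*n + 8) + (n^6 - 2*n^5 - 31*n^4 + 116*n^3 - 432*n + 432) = 2*n^6 + n^5 - 34*n^4 + 101*n^3 - 6*n^2 - 420*n + 440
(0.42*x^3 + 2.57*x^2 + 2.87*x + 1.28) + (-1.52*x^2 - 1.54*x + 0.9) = 0.42*x^3 + 1.05*x^2 + 1.33*x + 2.18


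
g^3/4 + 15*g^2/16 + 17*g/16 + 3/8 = (g/4 + 1/2)*(g + 3/4)*(g + 1)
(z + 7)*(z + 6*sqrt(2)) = z^2 + 7*z + 6*sqrt(2)*z + 42*sqrt(2)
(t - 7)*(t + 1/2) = t^2 - 13*t/2 - 7/2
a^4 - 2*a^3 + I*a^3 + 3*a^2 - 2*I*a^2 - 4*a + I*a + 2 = (a - 1)^2*(a - I)*(a + 2*I)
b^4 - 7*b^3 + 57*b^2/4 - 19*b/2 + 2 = (b - 4)*(b - 2)*(b - 1/2)^2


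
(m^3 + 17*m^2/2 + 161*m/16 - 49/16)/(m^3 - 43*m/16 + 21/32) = 2*(m + 7)/(2*m - 3)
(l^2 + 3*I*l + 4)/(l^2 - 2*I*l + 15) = (l^2 + 3*I*l + 4)/(l^2 - 2*I*l + 15)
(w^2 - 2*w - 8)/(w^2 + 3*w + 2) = (w - 4)/(w + 1)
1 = 1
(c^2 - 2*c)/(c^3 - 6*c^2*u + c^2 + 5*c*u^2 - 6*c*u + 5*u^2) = c*(c - 2)/(c^3 - 6*c^2*u + c^2 + 5*c*u^2 - 6*c*u + 5*u^2)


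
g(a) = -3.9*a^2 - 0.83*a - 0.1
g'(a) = -7.8*a - 0.83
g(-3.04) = -33.62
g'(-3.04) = 22.88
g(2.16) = -20.09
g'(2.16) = -17.68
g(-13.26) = -674.82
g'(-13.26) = 102.60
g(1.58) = -11.15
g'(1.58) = -13.15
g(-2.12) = -15.87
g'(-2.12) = 15.71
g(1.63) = -11.81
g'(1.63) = -13.54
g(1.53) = -10.50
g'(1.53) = -12.76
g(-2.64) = -25.09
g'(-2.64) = 19.76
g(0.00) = -0.10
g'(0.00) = -0.83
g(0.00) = -0.10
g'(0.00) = -0.83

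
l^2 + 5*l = l*(l + 5)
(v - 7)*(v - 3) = v^2 - 10*v + 21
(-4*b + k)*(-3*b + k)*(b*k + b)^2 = 12*b^4*k^2 + 24*b^4*k + 12*b^4 - 7*b^3*k^3 - 14*b^3*k^2 - 7*b^3*k + b^2*k^4 + 2*b^2*k^3 + b^2*k^2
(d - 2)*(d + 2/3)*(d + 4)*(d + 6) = d^4 + 26*d^3/3 + 28*d^2/3 - 136*d/3 - 32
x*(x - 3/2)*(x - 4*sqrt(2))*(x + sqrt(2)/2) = x^4 - 7*sqrt(2)*x^3/2 - 3*x^3/2 - 4*x^2 + 21*sqrt(2)*x^2/4 + 6*x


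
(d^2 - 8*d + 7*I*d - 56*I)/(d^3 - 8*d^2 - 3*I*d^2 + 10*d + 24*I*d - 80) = (d + 7*I)/(d^2 - 3*I*d + 10)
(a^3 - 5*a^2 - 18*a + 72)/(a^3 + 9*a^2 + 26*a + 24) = (a^2 - 9*a + 18)/(a^2 + 5*a + 6)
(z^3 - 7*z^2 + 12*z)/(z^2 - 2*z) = (z^2 - 7*z + 12)/(z - 2)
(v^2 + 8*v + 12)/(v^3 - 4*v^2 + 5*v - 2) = (v^2 + 8*v + 12)/(v^3 - 4*v^2 + 5*v - 2)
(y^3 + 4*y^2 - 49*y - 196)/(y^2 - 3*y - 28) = y + 7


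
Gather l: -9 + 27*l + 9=27*l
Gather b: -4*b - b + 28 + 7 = 35 - 5*b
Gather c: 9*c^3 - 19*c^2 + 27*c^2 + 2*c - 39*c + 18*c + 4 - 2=9*c^3 + 8*c^2 - 19*c + 2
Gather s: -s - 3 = -s - 3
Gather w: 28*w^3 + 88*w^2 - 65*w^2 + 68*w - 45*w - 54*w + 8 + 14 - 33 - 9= 28*w^3 + 23*w^2 - 31*w - 20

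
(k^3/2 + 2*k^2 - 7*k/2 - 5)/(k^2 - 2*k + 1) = (k^3 + 4*k^2 - 7*k - 10)/(2*(k^2 - 2*k + 1))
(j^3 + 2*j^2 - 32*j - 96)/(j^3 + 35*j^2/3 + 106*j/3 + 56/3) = 3*(j^2 - 2*j - 24)/(3*j^2 + 23*j + 14)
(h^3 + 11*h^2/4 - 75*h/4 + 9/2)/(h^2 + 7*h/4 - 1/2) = (h^2 + 3*h - 18)/(h + 2)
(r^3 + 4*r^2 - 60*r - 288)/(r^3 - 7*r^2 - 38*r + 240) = (r + 6)/(r - 5)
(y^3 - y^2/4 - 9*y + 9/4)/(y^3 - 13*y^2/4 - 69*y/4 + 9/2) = (y - 3)/(y - 6)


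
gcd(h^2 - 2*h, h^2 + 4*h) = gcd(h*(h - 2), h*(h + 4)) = h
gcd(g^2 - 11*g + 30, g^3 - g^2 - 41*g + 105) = g - 5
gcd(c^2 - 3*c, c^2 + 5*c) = c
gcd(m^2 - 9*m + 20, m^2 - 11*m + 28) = m - 4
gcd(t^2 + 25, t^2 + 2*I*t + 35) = t - 5*I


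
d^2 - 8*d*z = d*(d - 8*z)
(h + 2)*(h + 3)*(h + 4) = h^3 + 9*h^2 + 26*h + 24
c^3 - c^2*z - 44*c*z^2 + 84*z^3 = (c - 6*z)*(c - 2*z)*(c + 7*z)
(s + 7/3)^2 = s^2 + 14*s/3 + 49/9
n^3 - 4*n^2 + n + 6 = (n - 3)*(n - 2)*(n + 1)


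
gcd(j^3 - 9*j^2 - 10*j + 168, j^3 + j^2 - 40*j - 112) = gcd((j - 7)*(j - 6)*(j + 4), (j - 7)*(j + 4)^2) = j^2 - 3*j - 28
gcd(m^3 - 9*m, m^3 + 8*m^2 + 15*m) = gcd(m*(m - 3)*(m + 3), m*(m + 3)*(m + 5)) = m^2 + 3*m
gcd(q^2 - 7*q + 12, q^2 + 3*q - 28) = q - 4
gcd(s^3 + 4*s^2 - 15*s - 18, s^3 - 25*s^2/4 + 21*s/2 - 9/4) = s - 3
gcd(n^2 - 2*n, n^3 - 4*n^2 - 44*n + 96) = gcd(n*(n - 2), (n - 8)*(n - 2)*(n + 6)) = n - 2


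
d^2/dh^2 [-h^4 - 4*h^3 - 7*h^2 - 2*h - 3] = -12*h^2 - 24*h - 14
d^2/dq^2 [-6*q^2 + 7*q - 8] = -12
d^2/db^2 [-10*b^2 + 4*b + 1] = -20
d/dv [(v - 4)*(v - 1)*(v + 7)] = 3*v^2 + 4*v - 31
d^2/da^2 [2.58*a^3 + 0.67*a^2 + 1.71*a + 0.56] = 15.48*a + 1.34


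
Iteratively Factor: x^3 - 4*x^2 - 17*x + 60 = (x - 5)*(x^2 + x - 12) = (x - 5)*(x + 4)*(x - 3)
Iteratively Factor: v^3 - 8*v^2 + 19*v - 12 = (v - 1)*(v^2 - 7*v + 12) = (v - 4)*(v - 1)*(v - 3)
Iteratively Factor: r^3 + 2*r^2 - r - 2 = (r + 1)*(r^2 + r - 2) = (r + 1)*(r + 2)*(r - 1)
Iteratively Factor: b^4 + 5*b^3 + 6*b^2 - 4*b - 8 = (b + 2)*(b^3 + 3*b^2 - 4) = (b + 2)^2*(b^2 + b - 2) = (b + 2)^3*(b - 1)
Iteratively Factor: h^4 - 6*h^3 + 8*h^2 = (h)*(h^3 - 6*h^2 + 8*h) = h*(h - 4)*(h^2 - 2*h) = h*(h - 4)*(h - 2)*(h)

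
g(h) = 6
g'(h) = 0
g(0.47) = 6.00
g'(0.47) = 0.00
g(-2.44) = 6.00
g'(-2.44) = 0.00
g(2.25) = 6.00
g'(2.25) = 0.00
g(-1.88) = 6.00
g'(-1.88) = 0.00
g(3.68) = 6.00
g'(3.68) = 0.00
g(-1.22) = 6.00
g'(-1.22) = 0.00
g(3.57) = 6.00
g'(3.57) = 0.00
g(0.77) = 6.00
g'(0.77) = 0.00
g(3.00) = 6.00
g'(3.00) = 0.00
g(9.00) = 6.00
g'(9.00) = 0.00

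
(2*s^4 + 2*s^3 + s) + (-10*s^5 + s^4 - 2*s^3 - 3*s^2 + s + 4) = -10*s^5 + 3*s^4 - 3*s^2 + 2*s + 4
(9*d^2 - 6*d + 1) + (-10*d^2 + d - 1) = -d^2 - 5*d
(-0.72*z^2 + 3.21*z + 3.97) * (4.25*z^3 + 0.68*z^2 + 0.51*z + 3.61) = -3.06*z^5 + 13.1529*z^4 + 18.6881*z^3 + 1.7375*z^2 + 13.6128*z + 14.3317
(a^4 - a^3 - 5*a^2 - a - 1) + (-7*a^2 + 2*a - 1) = a^4 - a^3 - 12*a^2 + a - 2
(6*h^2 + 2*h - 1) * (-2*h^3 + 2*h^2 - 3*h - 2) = -12*h^5 + 8*h^4 - 12*h^3 - 20*h^2 - h + 2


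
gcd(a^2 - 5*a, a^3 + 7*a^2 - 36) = 1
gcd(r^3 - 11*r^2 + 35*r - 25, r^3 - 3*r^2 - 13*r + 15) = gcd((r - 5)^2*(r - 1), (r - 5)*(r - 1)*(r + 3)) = r^2 - 6*r + 5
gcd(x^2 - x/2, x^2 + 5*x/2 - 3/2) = x - 1/2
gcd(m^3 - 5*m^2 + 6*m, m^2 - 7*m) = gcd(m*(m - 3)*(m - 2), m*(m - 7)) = m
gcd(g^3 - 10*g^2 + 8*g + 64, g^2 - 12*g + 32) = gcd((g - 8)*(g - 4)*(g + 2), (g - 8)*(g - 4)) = g^2 - 12*g + 32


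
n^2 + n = n*(n + 1)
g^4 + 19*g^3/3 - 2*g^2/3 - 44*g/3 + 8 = (g - 1)*(g - 2/3)*(g + 2)*(g + 6)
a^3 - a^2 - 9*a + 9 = (a - 3)*(a - 1)*(a + 3)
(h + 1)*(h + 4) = h^2 + 5*h + 4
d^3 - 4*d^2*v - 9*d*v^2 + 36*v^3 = (d - 4*v)*(d - 3*v)*(d + 3*v)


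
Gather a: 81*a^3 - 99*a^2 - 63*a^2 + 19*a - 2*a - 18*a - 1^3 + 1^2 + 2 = 81*a^3 - 162*a^2 - a + 2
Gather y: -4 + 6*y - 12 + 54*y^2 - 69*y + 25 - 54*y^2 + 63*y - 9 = 0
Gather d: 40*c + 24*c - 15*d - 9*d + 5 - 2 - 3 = 64*c - 24*d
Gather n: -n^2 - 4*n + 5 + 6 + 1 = -n^2 - 4*n + 12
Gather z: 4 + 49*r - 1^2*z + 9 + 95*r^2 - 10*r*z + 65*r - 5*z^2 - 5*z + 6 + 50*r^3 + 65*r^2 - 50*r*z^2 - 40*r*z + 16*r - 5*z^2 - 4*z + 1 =50*r^3 + 160*r^2 + 130*r + z^2*(-50*r - 10) + z*(-50*r - 10) + 20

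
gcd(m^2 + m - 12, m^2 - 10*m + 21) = m - 3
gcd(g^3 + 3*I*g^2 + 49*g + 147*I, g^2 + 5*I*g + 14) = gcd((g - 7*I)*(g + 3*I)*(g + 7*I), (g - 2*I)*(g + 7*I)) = g + 7*I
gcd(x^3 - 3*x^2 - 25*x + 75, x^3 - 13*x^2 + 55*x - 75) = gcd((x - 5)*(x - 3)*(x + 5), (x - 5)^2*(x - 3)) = x^2 - 8*x + 15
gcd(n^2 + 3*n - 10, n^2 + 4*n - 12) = n - 2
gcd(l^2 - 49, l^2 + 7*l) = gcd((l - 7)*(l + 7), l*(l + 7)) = l + 7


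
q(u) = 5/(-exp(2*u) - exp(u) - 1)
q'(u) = 5*(2*exp(2*u) + exp(u))/(-exp(2*u) - exp(u) - 1)^2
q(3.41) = -0.01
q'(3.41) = 0.01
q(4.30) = -0.00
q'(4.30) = 0.00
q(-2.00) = -4.33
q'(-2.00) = 0.65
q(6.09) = -0.00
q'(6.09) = 0.00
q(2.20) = -0.05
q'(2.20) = 0.10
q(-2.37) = -4.54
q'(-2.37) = 0.46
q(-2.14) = -4.42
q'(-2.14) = 0.57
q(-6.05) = -4.99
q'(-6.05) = 0.01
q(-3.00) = -4.75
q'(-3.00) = 0.25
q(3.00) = -0.01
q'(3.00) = 0.02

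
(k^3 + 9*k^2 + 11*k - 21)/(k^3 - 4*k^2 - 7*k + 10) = (k^2 + 10*k + 21)/(k^2 - 3*k - 10)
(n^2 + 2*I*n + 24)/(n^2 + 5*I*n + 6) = (n - 4*I)/(n - I)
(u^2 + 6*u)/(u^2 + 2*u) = (u + 6)/(u + 2)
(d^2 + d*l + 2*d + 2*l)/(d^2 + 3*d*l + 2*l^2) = (d + 2)/(d + 2*l)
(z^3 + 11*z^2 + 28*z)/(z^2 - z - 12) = z*(z^2 + 11*z + 28)/(z^2 - z - 12)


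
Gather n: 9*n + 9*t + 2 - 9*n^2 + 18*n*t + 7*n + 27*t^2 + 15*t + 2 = -9*n^2 + n*(18*t + 16) + 27*t^2 + 24*t + 4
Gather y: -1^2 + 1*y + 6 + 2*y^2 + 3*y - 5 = 2*y^2 + 4*y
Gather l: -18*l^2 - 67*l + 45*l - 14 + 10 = -18*l^2 - 22*l - 4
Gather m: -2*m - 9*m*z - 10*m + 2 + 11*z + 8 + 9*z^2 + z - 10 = m*(-9*z - 12) + 9*z^2 + 12*z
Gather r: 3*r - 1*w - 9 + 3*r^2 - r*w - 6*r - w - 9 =3*r^2 + r*(-w - 3) - 2*w - 18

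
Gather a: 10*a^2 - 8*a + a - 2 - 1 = 10*a^2 - 7*a - 3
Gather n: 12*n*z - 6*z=12*n*z - 6*z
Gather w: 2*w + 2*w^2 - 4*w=2*w^2 - 2*w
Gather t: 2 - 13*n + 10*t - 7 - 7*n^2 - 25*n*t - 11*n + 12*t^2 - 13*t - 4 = -7*n^2 - 24*n + 12*t^2 + t*(-25*n - 3) - 9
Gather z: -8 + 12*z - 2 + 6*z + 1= 18*z - 9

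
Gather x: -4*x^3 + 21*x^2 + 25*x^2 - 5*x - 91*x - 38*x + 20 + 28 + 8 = -4*x^3 + 46*x^2 - 134*x + 56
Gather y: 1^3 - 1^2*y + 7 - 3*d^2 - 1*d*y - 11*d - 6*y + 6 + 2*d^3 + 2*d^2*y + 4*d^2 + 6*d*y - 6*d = 2*d^3 + d^2 - 17*d + y*(2*d^2 + 5*d - 7) + 14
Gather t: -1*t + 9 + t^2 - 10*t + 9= t^2 - 11*t + 18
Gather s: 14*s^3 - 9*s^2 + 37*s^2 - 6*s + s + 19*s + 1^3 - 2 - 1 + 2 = 14*s^3 + 28*s^2 + 14*s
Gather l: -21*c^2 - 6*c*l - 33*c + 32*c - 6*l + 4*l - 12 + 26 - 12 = -21*c^2 - c + l*(-6*c - 2) + 2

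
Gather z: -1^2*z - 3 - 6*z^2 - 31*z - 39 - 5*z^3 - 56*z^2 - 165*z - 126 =-5*z^3 - 62*z^2 - 197*z - 168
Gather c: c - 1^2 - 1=c - 2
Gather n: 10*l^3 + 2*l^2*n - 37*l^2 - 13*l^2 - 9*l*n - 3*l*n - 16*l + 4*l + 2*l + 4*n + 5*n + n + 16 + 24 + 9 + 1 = 10*l^3 - 50*l^2 - 10*l + n*(2*l^2 - 12*l + 10) + 50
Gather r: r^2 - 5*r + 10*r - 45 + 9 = r^2 + 5*r - 36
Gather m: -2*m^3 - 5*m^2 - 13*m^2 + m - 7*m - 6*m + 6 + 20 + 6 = -2*m^3 - 18*m^2 - 12*m + 32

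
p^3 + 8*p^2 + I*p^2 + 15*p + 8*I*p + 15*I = (p + 3)*(p + 5)*(p + I)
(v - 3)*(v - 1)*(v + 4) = v^3 - 13*v + 12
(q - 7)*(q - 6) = q^2 - 13*q + 42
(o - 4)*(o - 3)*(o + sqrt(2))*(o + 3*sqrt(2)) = o^4 - 7*o^3 + 4*sqrt(2)*o^3 - 28*sqrt(2)*o^2 + 18*o^2 - 42*o + 48*sqrt(2)*o + 72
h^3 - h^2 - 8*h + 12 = (h - 2)^2*(h + 3)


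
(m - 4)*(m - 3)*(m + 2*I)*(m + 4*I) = m^4 - 7*m^3 + 6*I*m^3 + 4*m^2 - 42*I*m^2 + 56*m + 72*I*m - 96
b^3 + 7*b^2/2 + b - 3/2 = (b - 1/2)*(b + 1)*(b + 3)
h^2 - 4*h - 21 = (h - 7)*(h + 3)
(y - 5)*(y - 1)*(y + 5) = y^3 - y^2 - 25*y + 25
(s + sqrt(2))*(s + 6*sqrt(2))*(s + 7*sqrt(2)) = s^3 + 14*sqrt(2)*s^2 + 110*s + 84*sqrt(2)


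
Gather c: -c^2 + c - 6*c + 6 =-c^2 - 5*c + 6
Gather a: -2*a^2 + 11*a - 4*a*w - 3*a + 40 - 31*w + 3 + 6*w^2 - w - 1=-2*a^2 + a*(8 - 4*w) + 6*w^2 - 32*w + 42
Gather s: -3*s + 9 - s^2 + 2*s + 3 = -s^2 - s + 12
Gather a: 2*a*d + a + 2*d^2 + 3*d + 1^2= a*(2*d + 1) + 2*d^2 + 3*d + 1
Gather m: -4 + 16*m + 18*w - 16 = 16*m + 18*w - 20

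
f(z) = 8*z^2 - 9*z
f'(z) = 16*z - 9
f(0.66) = -2.46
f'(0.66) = 1.56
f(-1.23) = 23.17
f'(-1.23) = -28.68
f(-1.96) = 48.37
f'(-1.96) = -40.36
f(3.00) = 45.00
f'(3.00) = 39.00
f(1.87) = 11.15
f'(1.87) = 20.92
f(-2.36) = 65.80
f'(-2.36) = -46.76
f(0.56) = -2.53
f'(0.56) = -0.04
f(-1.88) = 45.20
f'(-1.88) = -39.08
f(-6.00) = 342.00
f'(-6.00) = -105.00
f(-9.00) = 729.00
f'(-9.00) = -153.00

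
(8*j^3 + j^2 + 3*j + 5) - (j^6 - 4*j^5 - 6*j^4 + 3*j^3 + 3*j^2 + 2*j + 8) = -j^6 + 4*j^5 + 6*j^4 + 5*j^3 - 2*j^2 + j - 3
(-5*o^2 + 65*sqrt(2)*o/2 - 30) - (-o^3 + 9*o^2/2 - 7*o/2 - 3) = o^3 - 19*o^2/2 + 7*o/2 + 65*sqrt(2)*o/2 - 27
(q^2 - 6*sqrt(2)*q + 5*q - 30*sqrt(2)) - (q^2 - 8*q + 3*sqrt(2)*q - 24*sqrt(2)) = -9*sqrt(2)*q + 13*q - 6*sqrt(2)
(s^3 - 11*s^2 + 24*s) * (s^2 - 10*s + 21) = s^5 - 21*s^4 + 155*s^3 - 471*s^2 + 504*s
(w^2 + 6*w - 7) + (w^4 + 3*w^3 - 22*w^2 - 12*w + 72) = w^4 + 3*w^3 - 21*w^2 - 6*w + 65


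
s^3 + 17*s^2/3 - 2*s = s*(s - 1/3)*(s + 6)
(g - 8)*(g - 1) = g^2 - 9*g + 8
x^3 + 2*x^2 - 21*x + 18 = (x - 3)*(x - 1)*(x + 6)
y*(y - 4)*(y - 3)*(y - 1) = y^4 - 8*y^3 + 19*y^2 - 12*y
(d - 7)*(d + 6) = d^2 - d - 42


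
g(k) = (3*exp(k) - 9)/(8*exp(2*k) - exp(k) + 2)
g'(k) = (3*exp(k) - 9)*(-16*exp(2*k) + exp(k))/(8*exp(2*k) - exp(k) + 2)^2 + 3*exp(k)/(8*exp(2*k) - exp(k) + 2)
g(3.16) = 0.01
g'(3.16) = -0.01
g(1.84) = 0.03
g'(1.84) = -0.00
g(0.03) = -0.62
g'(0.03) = 1.38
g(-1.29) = -3.51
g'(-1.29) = 1.76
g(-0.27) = -1.14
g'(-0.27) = 2.04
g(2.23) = 0.03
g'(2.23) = -0.01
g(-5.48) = -4.50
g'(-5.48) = -0.00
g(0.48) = -0.20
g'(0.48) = 0.60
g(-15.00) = -4.50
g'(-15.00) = 0.00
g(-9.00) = -4.50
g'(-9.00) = 0.00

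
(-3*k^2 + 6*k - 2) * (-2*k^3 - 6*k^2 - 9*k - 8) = 6*k^5 + 6*k^4 - 5*k^3 - 18*k^2 - 30*k + 16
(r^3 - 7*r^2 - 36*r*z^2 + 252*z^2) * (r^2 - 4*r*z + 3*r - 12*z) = r^5 - 4*r^4*z - 4*r^4 - 36*r^3*z^2 + 16*r^3*z - 21*r^3 + 144*r^2*z^3 + 144*r^2*z^2 + 84*r^2*z - 576*r*z^3 + 756*r*z^2 - 3024*z^3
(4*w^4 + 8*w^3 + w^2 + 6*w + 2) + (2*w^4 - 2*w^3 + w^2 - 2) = 6*w^4 + 6*w^3 + 2*w^2 + 6*w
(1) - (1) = 0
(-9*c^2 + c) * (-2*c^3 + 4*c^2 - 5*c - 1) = 18*c^5 - 38*c^4 + 49*c^3 + 4*c^2 - c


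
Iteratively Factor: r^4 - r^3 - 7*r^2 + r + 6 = (r + 2)*(r^3 - 3*r^2 - r + 3) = (r - 3)*(r + 2)*(r^2 - 1) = (r - 3)*(r - 1)*(r + 2)*(r + 1)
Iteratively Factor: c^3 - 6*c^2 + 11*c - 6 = (c - 1)*(c^2 - 5*c + 6) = (c - 2)*(c - 1)*(c - 3)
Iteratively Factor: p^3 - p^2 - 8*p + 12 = (p - 2)*(p^2 + p - 6) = (p - 2)^2*(p + 3)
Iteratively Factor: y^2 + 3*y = (y + 3)*(y)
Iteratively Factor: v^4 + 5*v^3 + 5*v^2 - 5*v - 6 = (v + 2)*(v^3 + 3*v^2 - v - 3) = (v - 1)*(v + 2)*(v^2 + 4*v + 3) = (v - 1)*(v + 1)*(v + 2)*(v + 3)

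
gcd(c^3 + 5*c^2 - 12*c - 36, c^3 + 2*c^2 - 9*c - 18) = c^2 - c - 6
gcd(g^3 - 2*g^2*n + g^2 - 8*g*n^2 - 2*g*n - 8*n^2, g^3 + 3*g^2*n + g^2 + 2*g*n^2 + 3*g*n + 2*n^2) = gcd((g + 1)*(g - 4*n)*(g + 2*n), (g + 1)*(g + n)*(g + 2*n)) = g^2 + 2*g*n + g + 2*n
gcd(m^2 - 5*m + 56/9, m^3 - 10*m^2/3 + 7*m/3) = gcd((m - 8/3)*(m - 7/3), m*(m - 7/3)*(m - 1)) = m - 7/3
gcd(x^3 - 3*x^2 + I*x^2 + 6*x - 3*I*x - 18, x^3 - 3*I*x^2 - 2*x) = x - 2*I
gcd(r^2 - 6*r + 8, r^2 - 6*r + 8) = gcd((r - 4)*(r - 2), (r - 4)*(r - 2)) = r^2 - 6*r + 8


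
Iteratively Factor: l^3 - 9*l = (l)*(l^2 - 9) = l*(l - 3)*(l + 3)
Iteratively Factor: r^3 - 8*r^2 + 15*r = (r)*(r^2 - 8*r + 15) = r*(r - 3)*(r - 5)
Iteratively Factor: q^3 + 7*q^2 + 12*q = (q + 4)*(q^2 + 3*q) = q*(q + 4)*(q + 3)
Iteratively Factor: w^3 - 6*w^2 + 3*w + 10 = (w - 5)*(w^2 - w - 2) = (w - 5)*(w - 2)*(w + 1)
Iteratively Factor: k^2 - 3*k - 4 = (k - 4)*(k + 1)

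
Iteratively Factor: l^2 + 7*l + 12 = (l + 3)*(l + 4)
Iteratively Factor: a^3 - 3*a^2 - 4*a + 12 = (a - 2)*(a^2 - a - 6) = (a - 2)*(a + 2)*(a - 3)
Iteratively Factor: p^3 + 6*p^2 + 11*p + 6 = (p + 2)*(p^2 + 4*p + 3) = (p + 1)*(p + 2)*(p + 3)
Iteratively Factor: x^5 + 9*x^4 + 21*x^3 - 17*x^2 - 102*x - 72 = (x + 3)*(x^4 + 6*x^3 + 3*x^2 - 26*x - 24) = (x + 3)*(x + 4)*(x^3 + 2*x^2 - 5*x - 6) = (x + 3)^2*(x + 4)*(x^2 - x - 2) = (x + 1)*(x + 3)^2*(x + 4)*(x - 2)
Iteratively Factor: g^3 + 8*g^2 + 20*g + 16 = (g + 2)*(g^2 + 6*g + 8) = (g + 2)^2*(g + 4)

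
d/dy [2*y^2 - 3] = 4*y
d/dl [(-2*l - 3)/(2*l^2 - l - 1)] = (-4*l^2 + 2*l + (2*l + 3)*(4*l - 1) + 2)/(-2*l^2 + l + 1)^2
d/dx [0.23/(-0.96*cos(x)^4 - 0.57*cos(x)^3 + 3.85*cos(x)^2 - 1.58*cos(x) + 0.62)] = (-0.8832*cos(x)^3 - 0.3933*cos(x)^2 + 1.771*cos(x) - 0.3634)*sin(x)/(0.96*cos(x)^4 + 0.57*cos(x)^3 - 3.85*cos(x)^2 + 1.58*cos(x) - 0.62)^2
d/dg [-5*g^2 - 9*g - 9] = -10*g - 9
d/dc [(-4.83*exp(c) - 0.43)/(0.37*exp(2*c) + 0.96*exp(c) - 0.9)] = (1.7871*exp(2*c) + 0.3182*exp(c) + 4.7598)*exp(c)/(0.1369*exp(4*c) + 0.7104*exp(3*c) + 0.2556*exp(2*c) - 1.728*exp(c) + 0.81)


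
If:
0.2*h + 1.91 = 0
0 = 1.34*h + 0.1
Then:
No Solution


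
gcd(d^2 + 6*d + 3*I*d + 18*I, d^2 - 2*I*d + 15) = d + 3*I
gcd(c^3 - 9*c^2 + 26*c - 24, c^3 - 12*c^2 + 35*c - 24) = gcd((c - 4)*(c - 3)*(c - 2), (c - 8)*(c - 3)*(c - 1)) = c - 3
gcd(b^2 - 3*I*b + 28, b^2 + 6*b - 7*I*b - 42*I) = b - 7*I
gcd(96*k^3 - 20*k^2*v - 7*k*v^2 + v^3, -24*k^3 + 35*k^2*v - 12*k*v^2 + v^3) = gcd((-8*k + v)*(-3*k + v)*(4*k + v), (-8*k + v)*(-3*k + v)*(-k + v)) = 24*k^2 - 11*k*v + v^2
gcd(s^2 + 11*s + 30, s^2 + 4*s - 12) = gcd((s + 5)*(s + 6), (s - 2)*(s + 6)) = s + 6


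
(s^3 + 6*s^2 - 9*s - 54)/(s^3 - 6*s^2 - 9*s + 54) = (s + 6)/(s - 6)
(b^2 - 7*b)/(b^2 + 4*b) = (b - 7)/(b + 4)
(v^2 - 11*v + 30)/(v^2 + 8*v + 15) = (v^2 - 11*v + 30)/(v^2 + 8*v + 15)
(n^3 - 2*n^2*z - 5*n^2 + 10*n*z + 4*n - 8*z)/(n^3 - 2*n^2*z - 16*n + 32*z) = (n - 1)/(n + 4)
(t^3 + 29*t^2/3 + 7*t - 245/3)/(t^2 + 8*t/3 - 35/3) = t + 7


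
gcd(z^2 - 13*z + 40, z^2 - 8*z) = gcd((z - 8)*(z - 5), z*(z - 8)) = z - 8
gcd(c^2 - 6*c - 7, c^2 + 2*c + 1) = c + 1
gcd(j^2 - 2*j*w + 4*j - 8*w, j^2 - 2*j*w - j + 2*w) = -j + 2*w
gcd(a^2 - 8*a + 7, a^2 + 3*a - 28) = 1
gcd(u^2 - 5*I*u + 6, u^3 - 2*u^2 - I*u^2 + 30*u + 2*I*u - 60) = u - 6*I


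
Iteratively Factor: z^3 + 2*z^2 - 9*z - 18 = (z - 3)*(z^2 + 5*z + 6) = (z - 3)*(z + 2)*(z + 3)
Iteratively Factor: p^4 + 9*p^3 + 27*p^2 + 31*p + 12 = (p + 4)*(p^3 + 5*p^2 + 7*p + 3) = (p + 1)*(p + 4)*(p^2 + 4*p + 3) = (p + 1)*(p + 3)*(p + 4)*(p + 1)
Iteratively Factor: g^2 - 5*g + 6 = (g - 3)*(g - 2)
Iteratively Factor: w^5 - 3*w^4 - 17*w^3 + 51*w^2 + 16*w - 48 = (w - 4)*(w^4 + w^3 - 13*w^2 - w + 12) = (w - 4)*(w - 3)*(w^3 + 4*w^2 - w - 4) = (w - 4)*(w - 3)*(w + 4)*(w^2 - 1) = (w - 4)*(w - 3)*(w + 1)*(w + 4)*(w - 1)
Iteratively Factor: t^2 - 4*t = (t - 4)*(t)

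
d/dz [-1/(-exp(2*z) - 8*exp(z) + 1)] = 2*(-exp(z) - 4)*exp(z)/(exp(2*z) + 8*exp(z) - 1)^2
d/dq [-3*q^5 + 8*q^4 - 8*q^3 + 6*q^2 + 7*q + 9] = -15*q^4 + 32*q^3 - 24*q^2 + 12*q + 7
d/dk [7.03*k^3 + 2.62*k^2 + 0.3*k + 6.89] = 21.09*k^2 + 5.24*k + 0.3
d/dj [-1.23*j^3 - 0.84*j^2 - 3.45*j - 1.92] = -3.69*j^2 - 1.68*j - 3.45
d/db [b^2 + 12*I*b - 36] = 2*b + 12*I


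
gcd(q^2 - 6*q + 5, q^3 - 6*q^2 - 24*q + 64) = 1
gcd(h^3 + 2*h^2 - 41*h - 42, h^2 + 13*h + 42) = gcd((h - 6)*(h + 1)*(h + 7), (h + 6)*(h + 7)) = h + 7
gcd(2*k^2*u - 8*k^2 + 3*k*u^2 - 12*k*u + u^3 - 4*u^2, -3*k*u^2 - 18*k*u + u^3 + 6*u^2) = 1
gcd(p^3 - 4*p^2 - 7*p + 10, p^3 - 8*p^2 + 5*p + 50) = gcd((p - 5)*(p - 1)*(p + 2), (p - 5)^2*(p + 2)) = p^2 - 3*p - 10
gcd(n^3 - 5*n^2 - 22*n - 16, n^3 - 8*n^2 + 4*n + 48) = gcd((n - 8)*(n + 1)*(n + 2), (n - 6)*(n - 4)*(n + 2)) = n + 2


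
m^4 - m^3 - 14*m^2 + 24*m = m*(m - 3)*(m - 2)*(m + 4)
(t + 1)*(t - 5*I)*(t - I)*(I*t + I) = I*t^4 + 6*t^3 + 2*I*t^3 + 12*t^2 - 4*I*t^2 + 6*t - 10*I*t - 5*I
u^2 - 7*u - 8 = (u - 8)*(u + 1)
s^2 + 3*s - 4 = (s - 1)*(s + 4)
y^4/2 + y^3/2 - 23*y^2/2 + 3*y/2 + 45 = (y/2 + 1)*(y - 3)^2*(y + 5)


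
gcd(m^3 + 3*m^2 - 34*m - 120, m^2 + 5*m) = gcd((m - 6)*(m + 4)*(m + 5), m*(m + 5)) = m + 5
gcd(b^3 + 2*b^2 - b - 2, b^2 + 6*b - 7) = b - 1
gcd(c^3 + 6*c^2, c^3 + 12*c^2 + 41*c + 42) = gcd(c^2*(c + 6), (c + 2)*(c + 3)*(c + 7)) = 1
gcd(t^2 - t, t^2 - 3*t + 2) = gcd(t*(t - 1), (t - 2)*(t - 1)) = t - 1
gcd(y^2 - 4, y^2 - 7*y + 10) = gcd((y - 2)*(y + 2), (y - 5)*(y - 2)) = y - 2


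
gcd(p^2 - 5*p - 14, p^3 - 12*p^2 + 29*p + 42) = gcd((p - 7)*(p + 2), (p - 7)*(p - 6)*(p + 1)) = p - 7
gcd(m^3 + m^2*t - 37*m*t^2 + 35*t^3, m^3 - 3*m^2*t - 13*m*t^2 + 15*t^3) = m^2 - 6*m*t + 5*t^2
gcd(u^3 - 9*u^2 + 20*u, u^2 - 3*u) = u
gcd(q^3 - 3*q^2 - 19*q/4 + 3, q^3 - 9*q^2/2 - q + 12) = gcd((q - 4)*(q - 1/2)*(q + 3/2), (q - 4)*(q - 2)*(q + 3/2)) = q^2 - 5*q/2 - 6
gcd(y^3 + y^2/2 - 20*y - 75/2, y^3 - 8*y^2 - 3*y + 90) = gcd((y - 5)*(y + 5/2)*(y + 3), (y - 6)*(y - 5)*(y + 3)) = y^2 - 2*y - 15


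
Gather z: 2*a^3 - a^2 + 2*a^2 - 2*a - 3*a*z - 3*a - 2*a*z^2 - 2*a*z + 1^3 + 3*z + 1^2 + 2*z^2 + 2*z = 2*a^3 + a^2 - 5*a + z^2*(2 - 2*a) + z*(5 - 5*a) + 2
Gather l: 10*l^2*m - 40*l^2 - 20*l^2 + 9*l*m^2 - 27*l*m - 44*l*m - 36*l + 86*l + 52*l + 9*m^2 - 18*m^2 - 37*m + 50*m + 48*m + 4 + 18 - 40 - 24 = l^2*(10*m - 60) + l*(9*m^2 - 71*m + 102) - 9*m^2 + 61*m - 42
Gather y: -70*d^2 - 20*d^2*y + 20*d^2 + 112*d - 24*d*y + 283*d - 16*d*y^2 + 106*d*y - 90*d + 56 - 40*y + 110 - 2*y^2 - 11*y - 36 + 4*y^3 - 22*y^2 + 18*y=-50*d^2 + 305*d + 4*y^3 + y^2*(-16*d - 24) + y*(-20*d^2 + 82*d - 33) + 130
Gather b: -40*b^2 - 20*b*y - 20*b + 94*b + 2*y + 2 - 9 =-40*b^2 + b*(74 - 20*y) + 2*y - 7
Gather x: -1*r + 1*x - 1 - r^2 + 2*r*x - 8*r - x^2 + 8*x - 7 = -r^2 - 9*r - x^2 + x*(2*r + 9) - 8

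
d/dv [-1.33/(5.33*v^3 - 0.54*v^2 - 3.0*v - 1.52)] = (21.2667*v^2 - 1.4364*v - 3.99)/(-5.33*v^3 + 0.54*v^2 + 3.0*v + 1.52)^2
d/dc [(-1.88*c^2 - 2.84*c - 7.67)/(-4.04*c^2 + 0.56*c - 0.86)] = (-12.5264*c^2 - 58.74*c + 6.7376)/(16.3216*c^4 - 4.5248*c^3 + 7.2624*c^2 - 0.9632*c + 0.7396)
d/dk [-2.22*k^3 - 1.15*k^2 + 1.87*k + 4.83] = -6.66*k^2 - 2.3*k + 1.87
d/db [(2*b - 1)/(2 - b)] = 3/(b - 2)^2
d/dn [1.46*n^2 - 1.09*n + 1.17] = 2.92*n - 1.09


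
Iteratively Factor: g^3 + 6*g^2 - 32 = (g + 4)*(g^2 + 2*g - 8) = (g + 4)^2*(g - 2)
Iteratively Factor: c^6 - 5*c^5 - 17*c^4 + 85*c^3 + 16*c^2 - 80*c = (c)*(c^5 - 5*c^4 - 17*c^3 + 85*c^2 + 16*c - 80) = c*(c + 4)*(c^4 - 9*c^3 + 19*c^2 + 9*c - 20) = c*(c - 5)*(c + 4)*(c^3 - 4*c^2 - c + 4) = c*(c - 5)*(c - 1)*(c + 4)*(c^2 - 3*c - 4) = c*(c - 5)*(c - 4)*(c - 1)*(c + 4)*(c + 1)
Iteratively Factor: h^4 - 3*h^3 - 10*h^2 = (h + 2)*(h^3 - 5*h^2) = h*(h + 2)*(h^2 - 5*h) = h*(h - 5)*(h + 2)*(h)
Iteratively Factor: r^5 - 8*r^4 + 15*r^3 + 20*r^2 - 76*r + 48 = (r - 1)*(r^4 - 7*r^3 + 8*r^2 + 28*r - 48) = (r - 2)*(r - 1)*(r^3 - 5*r^2 - 2*r + 24) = (r - 4)*(r - 2)*(r - 1)*(r^2 - r - 6) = (r - 4)*(r - 3)*(r - 2)*(r - 1)*(r + 2)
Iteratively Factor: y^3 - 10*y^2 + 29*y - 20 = (y - 4)*(y^2 - 6*y + 5) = (y - 4)*(y - 1)*(y - 5)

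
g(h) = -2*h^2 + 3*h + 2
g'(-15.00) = 63.00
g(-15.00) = -493.00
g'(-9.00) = 39.00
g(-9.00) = -187.00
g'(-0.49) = 4.96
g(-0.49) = 0.05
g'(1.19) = -1.76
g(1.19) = 2.74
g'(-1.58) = 9.32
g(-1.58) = -7.73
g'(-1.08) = 7.32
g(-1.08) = -3.57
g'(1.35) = -2.40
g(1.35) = 2.40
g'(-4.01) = 19.04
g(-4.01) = -42.19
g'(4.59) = -15.36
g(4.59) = -26.37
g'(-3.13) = 15.52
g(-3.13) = -26.98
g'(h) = 3 - 4*h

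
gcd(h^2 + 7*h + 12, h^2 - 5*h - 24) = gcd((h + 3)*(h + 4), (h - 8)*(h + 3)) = h + 3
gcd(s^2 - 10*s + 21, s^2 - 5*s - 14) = s - 7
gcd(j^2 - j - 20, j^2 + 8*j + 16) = j + 4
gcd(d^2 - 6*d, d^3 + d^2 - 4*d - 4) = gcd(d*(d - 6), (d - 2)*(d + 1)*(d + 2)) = 1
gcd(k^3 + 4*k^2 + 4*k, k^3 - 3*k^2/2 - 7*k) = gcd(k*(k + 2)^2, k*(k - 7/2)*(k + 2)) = k^2 + 2*k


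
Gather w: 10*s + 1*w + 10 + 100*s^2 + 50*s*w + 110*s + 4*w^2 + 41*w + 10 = 100*s^2 + 120*s + 4*w^2 + w*(50*s + 42) + 20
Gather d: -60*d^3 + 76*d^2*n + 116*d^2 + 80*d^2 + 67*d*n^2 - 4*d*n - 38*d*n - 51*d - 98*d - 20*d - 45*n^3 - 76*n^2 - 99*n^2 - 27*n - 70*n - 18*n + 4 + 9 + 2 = -60*d^3 + d^2*(76*n + 196) + d*(67*n^2 - 42*n - 169) - 45*n^3 - 175*n^2 - 115*n + 15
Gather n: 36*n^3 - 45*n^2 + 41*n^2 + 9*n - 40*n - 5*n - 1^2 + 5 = 36*n^3 - 4*n^2 - 36*n + 4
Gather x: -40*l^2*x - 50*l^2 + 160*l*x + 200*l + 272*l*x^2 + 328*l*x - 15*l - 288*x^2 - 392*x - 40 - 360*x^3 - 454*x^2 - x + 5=-50*l^2 + 185*l - 360*x^3 + x^2*(272*l - 742) + x*(-40*l^2 + 488*l - 393) - 35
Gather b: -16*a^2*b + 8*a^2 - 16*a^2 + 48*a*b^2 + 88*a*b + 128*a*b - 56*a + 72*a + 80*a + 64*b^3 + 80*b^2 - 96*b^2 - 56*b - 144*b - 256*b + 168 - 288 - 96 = -8*a^2 + 96*a + 64*b^3 + b^2*(48*a - 16) + b*(-16*a^2 + 216*a - 456) - 216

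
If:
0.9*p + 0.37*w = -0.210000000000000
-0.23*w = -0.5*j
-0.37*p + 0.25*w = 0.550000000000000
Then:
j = 0.53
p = -0.71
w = 1.15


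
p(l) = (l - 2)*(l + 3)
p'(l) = 2*l + 1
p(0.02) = -5.98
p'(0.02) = 1.04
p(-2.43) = -2.53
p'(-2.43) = -3.86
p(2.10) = 0.51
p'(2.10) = 5.20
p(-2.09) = -3.72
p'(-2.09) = -3.18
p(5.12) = 25.33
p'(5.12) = 11.24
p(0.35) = -5.53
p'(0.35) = 1.70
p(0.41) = -5.42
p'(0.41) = 1.82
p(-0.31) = -6.21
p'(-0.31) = 0.38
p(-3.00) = 0.00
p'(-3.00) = -5.00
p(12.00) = 150.00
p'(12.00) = 25.00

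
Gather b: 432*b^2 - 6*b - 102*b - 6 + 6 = 432*b^2 - 108*b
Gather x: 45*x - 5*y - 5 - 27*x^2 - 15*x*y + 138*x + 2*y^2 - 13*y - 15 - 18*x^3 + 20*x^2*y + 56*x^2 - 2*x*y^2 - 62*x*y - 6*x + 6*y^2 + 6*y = -18*x^3 + x^2*(20*y + 29) + x*(-2*y^2 - 77*y + 177) + 8*y^2 - 12*y - 20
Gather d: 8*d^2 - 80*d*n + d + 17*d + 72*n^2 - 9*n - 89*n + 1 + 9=8*d^2 + d*(18 - 80*n) + 72*n^2 - 98*n + 10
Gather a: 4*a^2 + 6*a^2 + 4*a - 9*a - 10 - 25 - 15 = 10*a^2 - 5*a - 50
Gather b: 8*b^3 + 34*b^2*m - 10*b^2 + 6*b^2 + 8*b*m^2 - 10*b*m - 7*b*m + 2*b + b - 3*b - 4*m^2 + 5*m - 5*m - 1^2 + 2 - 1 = 8*b^3 + b^2*(34*m - 4) + b*(8*m^2 - 17*m) - 4*m^2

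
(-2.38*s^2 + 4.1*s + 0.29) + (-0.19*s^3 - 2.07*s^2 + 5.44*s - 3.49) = -0.19*s^3 - 4.45*s^2 + 9.54*s - 3.2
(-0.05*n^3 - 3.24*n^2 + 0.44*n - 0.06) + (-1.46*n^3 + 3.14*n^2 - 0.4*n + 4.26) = -1.51*n^3 - 0.1*n^2 + 0.04*n + 4.2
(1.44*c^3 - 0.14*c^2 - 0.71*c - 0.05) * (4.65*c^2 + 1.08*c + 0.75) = 6.696*c^5 + 0.9042*c^4 - 2.3727*c^3 - 1.1043*c^2 - 0.5865*c - 0.0375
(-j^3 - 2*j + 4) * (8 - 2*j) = 2*j^4 - 8*j^3 + 4*j^2 - 24*j + 32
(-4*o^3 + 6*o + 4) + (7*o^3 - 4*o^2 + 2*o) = 3*o^3 - 4*o^2 + 8*o + 4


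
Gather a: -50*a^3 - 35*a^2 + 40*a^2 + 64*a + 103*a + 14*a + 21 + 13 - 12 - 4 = -50*a^3 + 5*a^2 + 181*a + 18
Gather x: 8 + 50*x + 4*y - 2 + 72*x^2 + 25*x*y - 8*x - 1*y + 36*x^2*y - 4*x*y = x^2*(36*y + 72) + x*(21*y + 42) + 3*y + 6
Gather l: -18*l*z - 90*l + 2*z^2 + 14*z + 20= l*(-18*z - 90) + 2*z^2 + 14*z + 20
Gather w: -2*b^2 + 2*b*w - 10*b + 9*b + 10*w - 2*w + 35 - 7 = -2*b^2 - b + w*(2*b + 8) + 28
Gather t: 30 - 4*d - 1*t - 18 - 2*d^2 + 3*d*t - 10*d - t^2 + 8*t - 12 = -2*d^2 - 14*d - t^2 + t*(3*d + 7)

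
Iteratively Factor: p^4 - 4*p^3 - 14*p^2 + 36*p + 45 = (p + 1)*(p^3 - 5*p^2 - 9*p + 45) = (p - 5)*(p + 1)*(p^2 - 9) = (p - 5)*(p - 3)*(p + 1)*(p + 3)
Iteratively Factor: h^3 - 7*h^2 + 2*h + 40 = (h + 2)*(h^2 - 9*h + 20) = (h - 4)*(h + 2)*(h - 5)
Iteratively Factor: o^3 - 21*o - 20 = (o + 1)*(o^2 - o - 20) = (o + 1)*(o + 4)*(o - 5)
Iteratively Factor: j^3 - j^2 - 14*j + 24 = (j - 3)*(j^2 + 2*j - 8) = (j - 3)*(j - 2)*(j + 4)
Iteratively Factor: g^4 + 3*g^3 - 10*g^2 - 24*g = (g)*(g^3 + 3*g^2 - 10*g - 24) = g*(g - 3)*(g^2 + 6*g + 8) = g*(g - 3)*(g + 4)*(g + 2)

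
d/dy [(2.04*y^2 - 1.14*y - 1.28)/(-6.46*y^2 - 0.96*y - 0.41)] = (-9.3228*y^2 - 18.2104*y - 0.7614)/(41.7316*y^4 + 12.4032*y^3 + 6.2188*y^2 + 0.7872*y + 0.1681)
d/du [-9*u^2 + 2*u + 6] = 2 - 18*u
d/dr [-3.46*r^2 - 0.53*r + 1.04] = -6.92*r - 0.53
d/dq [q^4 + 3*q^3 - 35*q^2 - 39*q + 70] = 4*q^3 + 9*q^2 - 70*q - 39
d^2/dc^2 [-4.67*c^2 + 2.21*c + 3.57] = -9.34000000000000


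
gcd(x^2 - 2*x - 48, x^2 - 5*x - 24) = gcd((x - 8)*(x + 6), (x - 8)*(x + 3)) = x - 8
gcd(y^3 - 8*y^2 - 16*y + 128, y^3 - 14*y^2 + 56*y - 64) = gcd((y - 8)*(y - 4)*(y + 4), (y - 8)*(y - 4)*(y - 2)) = y^2 - 12*y + 32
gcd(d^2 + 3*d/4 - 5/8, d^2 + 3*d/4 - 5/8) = d^2 + 3*d/4 - 5/8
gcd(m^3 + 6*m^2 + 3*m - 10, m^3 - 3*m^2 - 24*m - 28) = m + 2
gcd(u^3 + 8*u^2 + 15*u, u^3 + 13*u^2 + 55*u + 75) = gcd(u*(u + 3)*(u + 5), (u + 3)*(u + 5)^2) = u^2 + 8*u + 15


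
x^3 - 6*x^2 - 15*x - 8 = (x - 8)*(x + 1)^2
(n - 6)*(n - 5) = n^2 - 11*n + 30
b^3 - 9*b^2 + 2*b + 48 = (b - 8)*(b - 3)*(b + 2)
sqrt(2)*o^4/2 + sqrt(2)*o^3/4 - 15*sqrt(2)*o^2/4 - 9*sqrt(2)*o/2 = o*(o - 3)*(o + 3/2)*(sqrt(2)*o/2 + sqrt(2))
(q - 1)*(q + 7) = q^2 + 6*q - 7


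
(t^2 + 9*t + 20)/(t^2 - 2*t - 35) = (t + 4)/(t - 7)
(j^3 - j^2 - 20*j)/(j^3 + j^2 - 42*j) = (j^2 - j - 20)/(j^2 + j - 42)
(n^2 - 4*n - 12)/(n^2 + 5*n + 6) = (n - 6)/(n + 3)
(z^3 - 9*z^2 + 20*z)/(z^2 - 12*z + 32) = z*(z - 5)/(z - 8)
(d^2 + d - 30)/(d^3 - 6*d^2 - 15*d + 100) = (d + 6)/(d^2 - d - 20)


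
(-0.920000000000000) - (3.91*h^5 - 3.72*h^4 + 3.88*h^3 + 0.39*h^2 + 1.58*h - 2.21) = -3.91*h^5 + 3.72*h^4 - 3.88*h^3 - 0.39*h^2 - 1.58*h + 1.29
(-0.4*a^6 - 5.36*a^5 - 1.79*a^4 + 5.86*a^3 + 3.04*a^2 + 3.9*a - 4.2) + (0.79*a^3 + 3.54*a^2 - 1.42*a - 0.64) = -0.4*a^6 - 5.36*a^5 - 1.79*a^4 + 6.65*a^3 + 6.58*a^2 + 2.48*a - 4.84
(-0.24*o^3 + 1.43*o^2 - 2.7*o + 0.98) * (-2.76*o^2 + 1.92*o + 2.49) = 0.6624*o^5 - 4.4076*o^4 + 9.6*o^3 - 4.3281*o^2 - 4.8414*o + 2.4402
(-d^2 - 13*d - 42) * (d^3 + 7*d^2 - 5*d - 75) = -d^5 - 20*d^4 - 128*d^3 - 154*d^2 + 1185*d + 3150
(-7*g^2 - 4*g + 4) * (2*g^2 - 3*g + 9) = -14*g^4 + 13*g^3 - 43*g^2 - 48*g + 36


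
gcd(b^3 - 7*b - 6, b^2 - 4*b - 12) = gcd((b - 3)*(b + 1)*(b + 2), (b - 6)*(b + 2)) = b + 2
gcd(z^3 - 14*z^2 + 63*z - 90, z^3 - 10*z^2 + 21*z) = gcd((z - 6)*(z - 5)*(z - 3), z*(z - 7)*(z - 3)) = z - 3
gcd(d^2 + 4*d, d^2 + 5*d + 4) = d + 4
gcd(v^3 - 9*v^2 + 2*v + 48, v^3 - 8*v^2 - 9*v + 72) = v^2 - 11*v + 24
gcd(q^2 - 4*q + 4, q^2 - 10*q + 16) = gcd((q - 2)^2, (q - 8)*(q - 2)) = q - 2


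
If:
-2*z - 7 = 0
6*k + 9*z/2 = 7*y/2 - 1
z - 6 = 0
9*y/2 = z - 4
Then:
No Solution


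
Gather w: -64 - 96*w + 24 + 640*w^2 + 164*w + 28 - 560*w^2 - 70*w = 80*w^2 - 2*w - 12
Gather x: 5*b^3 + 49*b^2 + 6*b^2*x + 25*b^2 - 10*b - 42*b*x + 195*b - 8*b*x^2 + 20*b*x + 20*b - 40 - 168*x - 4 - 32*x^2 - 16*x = 5*b^3 + 74*b^2 + 205*b + x^2*(-8*b - 32) + x*(6*b^2 - 22*b - 184) - 44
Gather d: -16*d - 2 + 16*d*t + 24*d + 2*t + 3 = d*(16*t + 8) + 2*t + 1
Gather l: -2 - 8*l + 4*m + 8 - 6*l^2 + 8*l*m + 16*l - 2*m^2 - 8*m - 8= -6*l^2 + l*(8*m + 8) - 2*m^2 - 4*m - 2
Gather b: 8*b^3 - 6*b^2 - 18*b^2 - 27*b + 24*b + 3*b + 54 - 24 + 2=8*b^3 - 24*b^2 + 32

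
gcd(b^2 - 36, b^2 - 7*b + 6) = b - 6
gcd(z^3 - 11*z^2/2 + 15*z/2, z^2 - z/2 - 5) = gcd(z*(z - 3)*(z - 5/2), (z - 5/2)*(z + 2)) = z - 5/2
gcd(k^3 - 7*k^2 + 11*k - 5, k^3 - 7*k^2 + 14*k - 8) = k - 1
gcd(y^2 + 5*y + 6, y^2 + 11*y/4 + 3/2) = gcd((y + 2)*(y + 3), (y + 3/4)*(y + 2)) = y + 2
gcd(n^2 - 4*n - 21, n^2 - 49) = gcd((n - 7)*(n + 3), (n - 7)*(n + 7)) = n - 7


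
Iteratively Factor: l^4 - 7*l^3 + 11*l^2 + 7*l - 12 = (l + 1)*(l^3 - 8*l^2 + 19*l - 12) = (l - 1)*(l + 1)*(l^2 - 7*l + 12) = (l - 3)*(l - 1)*(l + 1)*(l - 4)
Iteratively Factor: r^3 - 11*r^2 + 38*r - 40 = (r - 2)*(r^2 - 9*r + 20) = (r - 5)*(r - 2)*(r - 4)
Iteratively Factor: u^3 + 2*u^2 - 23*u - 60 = (u + 3)*(u^2 - u - 20) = (u + 3)*(u + 4)*(u - 5)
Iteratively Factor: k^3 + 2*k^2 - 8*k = (k + 4)*(k^2 - 2*k) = k*(k + 4)*(k - 2)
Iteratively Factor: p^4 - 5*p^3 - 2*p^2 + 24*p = (p + 2)*(p^3 - 7*p^2 + 12*p) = (p - 4)*(p + 2)*(p^2 - 3*p) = p*(p - 4)*(p + 2)*(p - 3)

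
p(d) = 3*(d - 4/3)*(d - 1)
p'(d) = 6*d - 7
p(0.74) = 0.46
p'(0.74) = -2.56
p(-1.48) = 20.93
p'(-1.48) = -15.88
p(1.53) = 0.31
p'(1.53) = 2.18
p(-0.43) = 7.56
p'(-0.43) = -9.58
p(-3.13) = 55.30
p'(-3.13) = -25.78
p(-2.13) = 32.52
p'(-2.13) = -19.78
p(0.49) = 1.29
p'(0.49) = -4.06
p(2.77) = 7.63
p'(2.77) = 9.62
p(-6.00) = 154.00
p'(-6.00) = -43.00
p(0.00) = 4.00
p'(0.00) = -7.00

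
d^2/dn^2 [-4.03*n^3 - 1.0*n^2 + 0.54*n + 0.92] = -24.18*n - 2.0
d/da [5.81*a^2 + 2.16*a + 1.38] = 11.62*a + 2.16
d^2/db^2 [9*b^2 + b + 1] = 18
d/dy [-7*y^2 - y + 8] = -14*y - 1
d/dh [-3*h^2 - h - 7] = -6*h - 1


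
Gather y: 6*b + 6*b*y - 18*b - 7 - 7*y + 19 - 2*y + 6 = -12*b + y*(6*b - 9) + 18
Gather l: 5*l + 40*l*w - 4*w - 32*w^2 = l*(40*w + 5) - 32*w^2 - 4*w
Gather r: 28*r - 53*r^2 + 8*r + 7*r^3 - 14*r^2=7*r^3 - 67*r^2 + 36*r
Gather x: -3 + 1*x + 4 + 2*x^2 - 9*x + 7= 2*x^2 - 8*x + 8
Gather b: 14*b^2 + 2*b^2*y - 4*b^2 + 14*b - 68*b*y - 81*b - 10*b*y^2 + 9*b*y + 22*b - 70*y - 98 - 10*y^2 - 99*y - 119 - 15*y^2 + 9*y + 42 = b^2*(2*y + 10) + b*(-10*y^2 - 59*y - 45) - 25*y^2 - 160*y - 175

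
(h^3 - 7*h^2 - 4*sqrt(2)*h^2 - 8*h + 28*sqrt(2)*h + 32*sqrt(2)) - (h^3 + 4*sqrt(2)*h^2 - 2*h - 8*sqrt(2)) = -8*sqrt(2)*h^2 - 7*h^2 - 6*h + 28*sqrt(2)*h + 40*sqrt(2)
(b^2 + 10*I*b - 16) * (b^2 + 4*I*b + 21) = b^4 + 14*I*b^3 - 35*b^2 + 146*I*b - 336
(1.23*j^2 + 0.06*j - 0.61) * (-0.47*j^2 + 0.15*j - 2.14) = -0.5781*j^4 + 0.1563*j^3 - 2.3365*j^2 - 0.2199*j + 1.3054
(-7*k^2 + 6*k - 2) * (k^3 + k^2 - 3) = -7*k^5 - k^4 + 4*k^3 + 19*k^2 - 18*k + 6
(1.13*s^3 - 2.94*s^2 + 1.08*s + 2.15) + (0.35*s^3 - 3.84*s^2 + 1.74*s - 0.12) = 1.48*s^3 - 6.78*s^2 + 2.82*s + 2.03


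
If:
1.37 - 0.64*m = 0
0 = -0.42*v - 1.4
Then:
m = 2.14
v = -3.33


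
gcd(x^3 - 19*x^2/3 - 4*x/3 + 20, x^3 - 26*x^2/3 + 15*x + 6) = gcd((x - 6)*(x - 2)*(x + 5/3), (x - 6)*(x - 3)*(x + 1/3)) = x - 6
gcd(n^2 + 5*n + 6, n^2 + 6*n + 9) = n + 3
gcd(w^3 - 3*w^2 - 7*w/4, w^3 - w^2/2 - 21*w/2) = w^2 - 7*w/2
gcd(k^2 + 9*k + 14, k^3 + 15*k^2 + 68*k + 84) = k^2 + 9*k + 14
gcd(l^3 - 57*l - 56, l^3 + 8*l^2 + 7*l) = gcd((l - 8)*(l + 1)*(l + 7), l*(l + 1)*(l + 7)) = l^2 + 8*l + 7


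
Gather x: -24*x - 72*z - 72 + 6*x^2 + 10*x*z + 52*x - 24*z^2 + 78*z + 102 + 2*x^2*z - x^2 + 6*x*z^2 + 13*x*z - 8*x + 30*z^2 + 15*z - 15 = x^2*(2*z + 5) + x*(6*z^2 + 23*z + 20) + 6*z^2 + 21*z + 15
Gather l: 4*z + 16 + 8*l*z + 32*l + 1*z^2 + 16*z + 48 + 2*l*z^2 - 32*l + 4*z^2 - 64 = l*(2*z^2 + 8*z) + 5*z^2 + 20*z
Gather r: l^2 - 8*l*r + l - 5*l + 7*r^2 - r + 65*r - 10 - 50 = l^2 - 4*l + 7*r^2 + r*(64 - 8*l) - 60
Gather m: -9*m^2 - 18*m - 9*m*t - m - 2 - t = -9*m^2 + m*(-9*t - 19) - t - 2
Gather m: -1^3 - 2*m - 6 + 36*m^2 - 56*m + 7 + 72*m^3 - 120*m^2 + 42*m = 72*m^3 - 84*m^2 - 16*m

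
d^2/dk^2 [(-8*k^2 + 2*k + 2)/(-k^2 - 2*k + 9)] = 4*(-9*k^3 + 105*k^2 - 33*k + 293)/(k^6 + 6*k^5 - 15*k^4 - 100*k^3 + 135*k^2 + 486*k - 729)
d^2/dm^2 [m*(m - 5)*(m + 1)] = 6*m - 8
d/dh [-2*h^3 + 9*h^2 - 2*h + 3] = -6*h^2 + 18*h - 2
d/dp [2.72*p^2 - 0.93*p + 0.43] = 5.44*p - 0.93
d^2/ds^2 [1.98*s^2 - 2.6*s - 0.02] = 3.96000000000000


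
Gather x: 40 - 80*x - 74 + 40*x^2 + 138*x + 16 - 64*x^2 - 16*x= -24*x^2 + 42*x - 18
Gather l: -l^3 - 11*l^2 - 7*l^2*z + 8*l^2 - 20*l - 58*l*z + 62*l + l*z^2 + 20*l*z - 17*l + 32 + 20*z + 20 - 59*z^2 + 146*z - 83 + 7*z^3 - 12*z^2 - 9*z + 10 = -l^3 + l^2*(-7*z - 3) + l*(z^2 - 38*z + 25) + 7*z^3 - 71*z^2 + 157*z - 21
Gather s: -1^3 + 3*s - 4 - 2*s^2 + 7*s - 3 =-2*s^2 + 10*s - 8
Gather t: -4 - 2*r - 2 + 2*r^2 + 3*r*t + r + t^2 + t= 2*r^2 - r + t^2 + t*(3*r + 1) - 6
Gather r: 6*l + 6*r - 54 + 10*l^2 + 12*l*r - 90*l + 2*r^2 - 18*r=10*l^2 - 84*l + 2*r^2 + r*(12*l - 12) - 54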